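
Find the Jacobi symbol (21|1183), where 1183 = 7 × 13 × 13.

Reciprocity: 21 ≡ 1 and 1183 ≡ 3 (mod 4), so (21/1183) = +(1183/21).
Reduce top mod 21: now compute (7/21).
Reciprocity: 7 ≡ 3 and 21 ≡ 1 (mod 4), so (7/21) = +(21/7).
Reduce top mod 7: now compute (0/7).
Top reduces to 0: gcd > 1, so the symbol is 0.

0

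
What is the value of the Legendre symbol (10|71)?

1

Euler's criterion: (10/71) ≡ 10^35 (mod 71).
10^2 ≡ 29 (mod 71)
10^4 ≡ 60 (mod 71)
10^8 ≡ 50 (mod 71)
10^16 ≡ 15 (mod 71)
10^32 ≡ 12 (mod 71)
10^35 = 10^(32+2+1) ≡ 1 (mod 71).
Result is 1, so (10/71) = 1.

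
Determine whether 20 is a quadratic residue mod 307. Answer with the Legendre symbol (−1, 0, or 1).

Pull out 2^2: since 307 ≡ 3 (mod 8), (2/307) = -1, so (2/307)^2 = +1.
Reciprocity: 5 ≡ 1 and 307 ≡ 3 (mod 4), so (5/307) = +(307/5).
Reduce top mod 5: now compute (2/5).
Pull out 2: since 5 ≡ 5 (mod 8), (2/5) = -1.
Reached (1/5) = 1. Collecting the sign flips along the way, the symbol is -1.

-1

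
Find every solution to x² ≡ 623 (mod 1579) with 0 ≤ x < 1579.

Since 1579 ≡ 3 (mod 4), a square root of 623 is 623^((1579+1)/4) = 623^395 mod 1579.
Repeated squaring: 623^2≡1274, 623^4≡1443, 623^8≡1127, 623^16≡613, 623^32≡1546, 623^64≡1089, 623^128≡92, 623^256≡569 (mod 1579).
623^395 = 623^(256+128+8+2+1) ≡ 888 (mod 1579).
Check: 888² = 788544 ≡ 623 (mod 1579). The two roots are 691 and 888.

691, 888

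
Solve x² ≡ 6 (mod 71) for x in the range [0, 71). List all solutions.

Since 71 ≡ 3 (mod 4), a square root of 6 is 6^((71+1)/4) = 6^18 mod 71.
Repeated squaring: 6^2≡36, 6^4≡18, 6^8≡40, 6^16≡38 (mod 71).
6^18 = 6^(16+2) ≡ 19 (mod 71).
Check: 19² = 361 ≡ 6 (mod 71). The two roots are 19 and 52.

19, 52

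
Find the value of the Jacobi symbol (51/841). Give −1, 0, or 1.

Reciprocity: 51 ≡ 3 and 841 ≡ 1 (mod 4), so (51/841) = +(841/51).
Reduce top mod 51: now compute (25/51).
Reciprocity: 25 ≡ 1 and 51 ≡ 3 (mod 4), so (25/51) = +(51/25).
Reduce top mod 25: now compute (1/25).
Reached (1/25) = 1. Collecting the sign flips along the way, the symbol is +1.

1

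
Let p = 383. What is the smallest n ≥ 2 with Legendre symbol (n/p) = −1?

5

(2/383) = +1, so 2 is a residue.
(3/383) = +1, so 3 is a residue.
(4/383) = +1, so 4 is a residue.
(5/383) = −1, so 5 is the smallest positive non-residue mod 383.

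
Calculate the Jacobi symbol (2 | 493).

-1

Pull out 2: since 493 ≡ 5 (mod 8), (2/493) = -1.
Reached (1/493) = 1. Collecting the sign flips along the way, the symbol is -1.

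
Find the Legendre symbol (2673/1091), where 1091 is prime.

Euler's criterion: (2673/1091) ≡ 491^545 (mod 1091).
491^2 ≡ 1061 (mod 1091)
491^4 ≡ 900 (mod 1091)
491^8 ≡ 478 (mod 1091)
491^16 ≡ 465 (mod 1091)
491^32 ≡ 207 (mod 1091)
491^64 ≡ 300 (mod 1091)
491^128 ≡ 538 (mod 1091)
491^256 ≡ 329 (mod 1091)
491^512 ≡ 232 (mod 1091)
491^545 = 491^(512+32+1) ≡ 1 (mod 1091).
Result is 1, so (2673/1091) = 1.

1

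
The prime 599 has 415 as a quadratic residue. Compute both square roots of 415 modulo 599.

Since 599 ≡ 3 (mod 4), a square root of 415 is 415^((599+1)/4) = 415^150 mod 599.
Repeated squaring: 415^2≡312, 415^4≡306, 415^8≡192, 415^16≡325, 415^32≡201, 415^64≡268, 415^128≡543 (mod 599).
415^150 = 415^(128+16+4+2) ≡ 181 (mod 599).
Check: 181² = 32761 ≡ 415 (mod 599). The two roots are 181 and 418.

181, 418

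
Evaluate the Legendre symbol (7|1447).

1

Reciprocity: 7 ≡ 3 and 1447 ≡ 3 (mod 4), so (7/1447) = −(1447/7).
Reduce top mod 7: now compute (5/7).
Reciprocity: 5 ≡ 1 and 7 ≡ 3 (mod 4), so (5/7) = +(7/5).
Reduce top mod 5: now compute (2/5).
Pull out 2: since 5 ≡ 5 (mod 8), (2/5) = -1.
Reached (1/5) = 1. Collecting the sign flips along the way, the symbol is +1.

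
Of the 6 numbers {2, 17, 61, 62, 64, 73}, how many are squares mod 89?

(2/89) = +1 → QR.
(17/89) = +1 → QR.
(61/89) = -1 → non-residue.
(62/89) = -1 → non-residue.
(64/89) = +1 → QR.
(73/89) = +1 → QR.
Total quadratic residues among the 6: 4.

4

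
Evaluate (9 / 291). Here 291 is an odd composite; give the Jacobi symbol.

Reciprocity: 9 ≡ 1 and 291 ≡ 3 (mod 4), so (9/291) = +(291/9).
Reduce top mod 9: now compute (3/9).
Reciprocity: 3 ≡ 3 and 9 ≡ 1 (mod 4), so (3/9) = +(9/3).
Reduce top mod 3: now compute (0/3).
Top reduces to 0: gcd > 1, so the symbol is 0.

0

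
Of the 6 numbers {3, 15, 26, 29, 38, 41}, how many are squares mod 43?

3

(3/43) = -1 → non-residue.
(15/43) = +1 → QR.
(26/43) = -1 → non-residue.
(29/43) = -1 → non-residue.
(38/43) = +1 → QR.
(41/43) = +1 → QR.
Total quadratic residues among the 6: 3.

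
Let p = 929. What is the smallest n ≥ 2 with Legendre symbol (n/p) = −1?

3

(2/929) = +1, so 2 is a residue.
(3/929) = −1, so 3 is the smallest positive non-residue mod 929.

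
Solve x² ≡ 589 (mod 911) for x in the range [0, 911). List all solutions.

Since 911 ≡ 3 (mod 4), a square root of 589 is 589^((911+1)/4) = 589^228 mod 911.
Repeated squaring: 589^2≡741, 589^4≡659, 589^8≡645, 589^16≡609, 589^32≡104, 589^64≡795, 589^128≡702 (mod 911).
589^228 = 589^(128+64+32+4) ≡ 219 (mod 911).
Check: 219² = 47961 ≡ 589 (mod 911). The two roots are 219 and 692.

219, 692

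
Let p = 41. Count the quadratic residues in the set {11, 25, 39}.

(11/41) = -1 → non-residue.
(25/41) = +1 → QR.
(39/41) = +1 → QR.
Total quadratic residues among the 3: 2.

2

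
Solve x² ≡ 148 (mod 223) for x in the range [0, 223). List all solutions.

Since 223 ≡ 3 (mod 4), a square root of 148 is 148^((223+1)/4) = 148^56 mod 223.
Repeated squaring: 148^2≡50, 148^4≡47, 148^8≡202, 148^16≡218, 148^32≡25 (mod 223).
148^56 = 148^(32+16+8) ≡ 172 (mod 223).
Check: 172² = 29584 ≡ 148 (mod 223). The two roots are 51 and 172.

51, 172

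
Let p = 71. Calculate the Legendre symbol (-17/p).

1

First reduce: -17 ≡ 54 (mod 71).
Pull out 2: since 71 ≡ 7 (mod 8), (2/71) = +1.
Reciprocity: 27 ≡ 3 and 71 ≡ 3 (mod 4), so (27/71) = −(71/27).
Reduce top mod 27: now compute (17/27).
Reciprocity: 17 ≡ 1 and 27 ≡ 3 (mod 4), so (17/27) = +(27/17).
Reduce top mod 17: now compute (10/17).
Pull out 2: since 17 ≡ 1 (mod 8), (2/17) = +1.
Reciprocity: 5 ≡ 1 and 17 ≡ 1 (mod 4), so (5/17) = +(17/5).
Reduce top mod 5: now compute (2/5).
Pull out 2: since 5 ≡ 5 (mod 8), (2/5) = -1.
Reached (1/5) = 1. Collecting the sign flips along the way, the symbol is +1.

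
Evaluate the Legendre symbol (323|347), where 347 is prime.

Reciprocity: 323 ≡ 3 and 347 ≡ 3 (mod 4), so (323/347) = −(347/323).
Reduce top mod 323: now compute (24/323).
Pull out 2^3: since 323 ≡ 3 (mod 8), (2/323) = -1, so (2/323)^3 = -1.
Reciprocity: 3 ≡ 3 and 323 ≡ 3 (mod 4), so (3/323) = −(323/3).
Reduce top mod 3: now compute (2/3).
Pull out 2: since 3 ≡ 3 (mod 8), (2/3) = -1.
Reached (1/3) = 1. Collecting the sign flips along the way, the symbol is +1.

1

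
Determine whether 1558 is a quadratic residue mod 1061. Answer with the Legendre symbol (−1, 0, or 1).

First reduce: 1558 ≡ 497 (mod 1061).
Reciprocity: 497 ≡ 1 and 1061 ≡ 1 (mod 4), so (497/1061) = +(1061/497).
Reduce top mod 497: now compute (67/497).
Reciprocity: 67 ≡ 3 and 497 ≡ 1 (mod 4), so (67/497) = +(497/67).
Reduce top mod 67: now compute (28/67).
Pull out 2^2: since 67 ≡ 3 (mod 8), (2/67) = -1, so (2/67)^2 = +1.
Reciprocity: 7 ≡ 3 and 67 ≡ 3 (mod 4), so (7/67) = −(67/7).
Reduce top mod 7: now compute (4/7).
Pull out 2^2: since 7 ≡ 7 (mod 8), (2/7) = +1, so (2/7)^2 = +1.
Reached (1/7) = 1. Collecting the sign flips along the way, the symbol is -1.

-1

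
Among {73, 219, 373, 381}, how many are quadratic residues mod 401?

3

(73/401) = +1 → QR.
(219/401) = -1 → non-residue.
(373/401) = +1 → QR.
(381/401) = +1 → QR.
Total quadratic residues among the 4: 3.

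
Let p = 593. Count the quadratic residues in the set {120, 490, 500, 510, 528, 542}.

3

(120/593) = +1 → QR.
(490/593) = -1 → non-residue.
(500/593) = -1 → non-residue.
(510/593) = +1 → QR.
(528/593) = +1 → QR.
(542/593) = -1 → non-residue.
Total quadratic residues among the 6: 3.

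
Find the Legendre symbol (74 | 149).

Euler's criterion: (74/149) ≡ 74^74 (mod 149).
74^2 ≡ 112 (mod 149)
74^4 ≡ 28 (mod 149)
74^8 ≡ 39 (mod 149)
74^16 ≡ 31 (mod 149)
74^32 ≡ 67 (mod 149)
74^64 ≡ 19 (mod 149)
74^74 = 74^(64+8+2) ≡ 148 (mod 149).
Result is 148 ≡ −1, so (74/149) = −1.

-1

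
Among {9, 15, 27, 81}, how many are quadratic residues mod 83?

3

(9/83) = +1 → QR.
(15/83) = -1 → non-residue.
(27/83) = +1 → QR.
(81/83) = +1 → QR.
Total quadratic residues among the 4: 3.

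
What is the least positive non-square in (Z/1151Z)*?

(2/1151) = +1, so 2 is a residue.
(3/1151) = +1, so 3 is a residue.
(4/1151) = +1, so 4 is a residue.
(5/1151) = +1, so 5 is a residue.
(6/1151) = +1, so 6 is a residue.
(7/1151) = +1, so 7 is a residue.
(8/1151) = +1, so 8 is a residue.
(9/1151) = +1, so 9 is a residue.
(10/1151) = +1, so 10 is a residue.
(11/1151) = +1, so 11 is a residue.
(12/1151) = +1, so 12 is a residue.
(13/1151) = −1, so 13 is the smallest positive non-residue mod 1151.

13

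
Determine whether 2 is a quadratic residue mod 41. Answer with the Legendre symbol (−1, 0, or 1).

Pull out 2: since 41 ≡ 1 (mod 8), (2/41) = +1.
Reached (1/41) = 1. Collecting the sign flips along the way, the symbol is +1.

1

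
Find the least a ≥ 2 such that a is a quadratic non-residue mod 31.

3

(2/31) = +1, so 2 is a residue.
(3/31) = −1, so 3 is the smallest positive non-residue mod 31.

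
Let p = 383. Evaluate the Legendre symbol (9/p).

Euler's criterion: (9/383) ≡ 9^191 (mod 383).
9^2 ≡ 81 (mod 383)
9^4 ≡ 50 (mod 383)
9^8 ≡ 202 (mod 383)
9^16 ≡ 206 (mod 383)
9^32 ≡ 306 (mod 383)
9^64 ≡ 184 (mod 383)
9^128 ≡ 152 (mod 383)
9^191 = 9^(128+32+16+8+4+2+1) ≡ 1 (mod 383).
Result is 1, so (9/383) = 1.

1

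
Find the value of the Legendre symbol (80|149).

1

Pull out 2^4: since 149 ≡ 5 (mod 8), (2/149) = -1, so (2/149)^4 = +1.
Reciprocity: 5 ≡ 1 and 149 ≡ 1 (mod 4), so (5/149) = +(149/5).
Reduce top mod 5: now compute (4/5).
Pull out 2^2: since 5 ≡ 5 (mod 8), (2/5) = -1, so (2/5)^2 = +1.
Reached (1/5) = 1. Collecting the sign flips along the way, the symbol is +1.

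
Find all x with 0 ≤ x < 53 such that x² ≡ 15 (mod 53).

53 ≡ 1 (mod 4), so we find a root by search.
Trying successive values, 11² = 121 ≡ 15 (mod 53). The other root is 53 − 11 = 42.

11, 42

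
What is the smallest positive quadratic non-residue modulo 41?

3

(2/41) = +1, so 2 is a residue.
(3/41) = −1, so 3 is the smallest positive non-residue mod 41.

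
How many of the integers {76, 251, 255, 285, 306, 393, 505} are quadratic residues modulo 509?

4

(76/509) = -1 → non-residue.
(251/509) = +1 → QR.
(255/509) = -1 → non-residue.
(285/509) = +1 → QR.
(306/509) = -1 → non-residue.
(393/509) = +1 → QR.
(505/509) = +1 → QR.
Total quadratic residues among the 7: 4.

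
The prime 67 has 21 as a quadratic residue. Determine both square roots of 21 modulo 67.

17, 50

Since 67 ≡ 3 (mod 4), a square root of 21 is 21^((67+1)/4) = 21^17 mod 67.
Repeated squaring: 21^2≡39, 21^4≡47, 21^8≡65, 21^16≡4 (mod 67).
21^17 = 21^(16+1) ≡ 17 (mod 67).
Check: 17² = 289 ≡ 21 (mod 67). The two roots are 17 and 50.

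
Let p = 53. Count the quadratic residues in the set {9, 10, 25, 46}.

(9/53) = +1 → QR.
(10/53) = +1 → QR.
(25/53) = +1 → QR.
(46/53) = +1 → QR.
Total quadratic residues among the 4: 4.

4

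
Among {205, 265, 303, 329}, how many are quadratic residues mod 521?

(205/521) = -1 → non-residue.
(265/521) = +1 → QR.
(303/521) = -1 → non-residue.
(329/521) = -1 → non-residue.
Total quadratic residues among the 4: 1.

1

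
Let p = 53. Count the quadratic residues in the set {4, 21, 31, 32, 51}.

1

(4/53) = +1 → QR.
(21/53) = -1 → non-residue.
(31/53) = -1 → non-residue.
(32/53) = -1 → non-residue.
(51/53) = -1 → non-residue.
Total quadratic residues among the 5: 1.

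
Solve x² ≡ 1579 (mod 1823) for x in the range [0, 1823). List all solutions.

Since 1823 ≡ 3 (mod 4), a square root of 1579 is 1579^((1823+1)/4) = 1579^456 mod 1823.
Repeated squaring: 1579^2≡1200, 1579^4≡1653, 1579^8≡1555, 1579^16≡727, 1579^32≡1682, 1579^64≡1651, 1579^128≡416, 1579^256≡1694 (mod 1823).
1579^456 = 1579^(256+128+64+8) ≡ 407 (mod 1823).
Check: 407² = 165649 ≡ 1579 (mod 1823). The two roots are 407 and 1416.

407, 1416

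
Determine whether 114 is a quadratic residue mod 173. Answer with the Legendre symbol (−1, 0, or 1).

Pull out 2: since 173 ≡ 5 (mod 8), (2/173) = -1.
Reciprocity: 57 ≡ 1 and 173 ≡ 1 (mod 4), so (57/173) = +(173/57).
Reduce top mod 57: now compute (2/57).
Pull out 2: since 57 ≡ 1 (mod 8), (2/57) = +1.
Reached (1/57) = 1. Collecting the sign flips along the way, the symbol is -1.

-1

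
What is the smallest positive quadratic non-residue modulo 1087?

3

(2/1087) = +1, so 2 is a residue.
(3/1087) = −1, so 3 is the smallest positive non-residue mod 1087.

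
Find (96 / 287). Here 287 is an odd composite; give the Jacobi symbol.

Pull out 2^5: since 287 ≡ 7 (mod 8), (2/287) = +1, so (2/287)^5 = +1.
Reciprocity: 3 ≡ 3 and 287 ≡ 3 (mod 4), so (3/287) = −(287/3).
Reduce top mod 3: now compute (2/3).
Pull out 2: since 3 ≡ 3 (mod 8), (2/3) = -1.
Reached (1/3) = 1. Collecting the sign flips along the way, the symbol is +1.

1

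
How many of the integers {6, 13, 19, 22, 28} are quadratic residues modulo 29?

(6/29) = +1 → QR.
(13/29) = +1 → QR.
(19/29) = -1 → non-residue.
(22/29) = +1 → QR.
(28/29) = +1 → QR.
Total quadratic residues among the 5: 4.

4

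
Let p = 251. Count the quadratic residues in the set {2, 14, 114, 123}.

2

(2/251) = -1 → non-residue.
(14/251) = -1 → non-residue.
(114/251) = +1 → QR.
(123/251) = +1 → QR.
Total quadratic residues among the 4: 2.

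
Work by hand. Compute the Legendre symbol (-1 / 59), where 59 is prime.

-1

First reduce: -1 ≡ 58 (mod 59).
Pull out 2: since 59 ≡ 3 (mod 8), (2/59) = -1.
Reciprocity: 29 ≡ 1 and 59 ≡ 3 (mod 4), so (29/59) = +(59/29).
Reduce top mod 29: now compute (1/29).
Reached (1/29) = 1. Collecting the sign flips along the way, the symbol is -1.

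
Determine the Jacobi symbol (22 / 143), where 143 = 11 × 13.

Pull out 2: since 143 ≡ 7 (mod 8), (2/143) = +1.
Reciprocity: 11 ≡ 3 and 143 ≡ 3 (mod 4), so (11/143) = −(143/11).
Reduce top mod 11: now compute (0/11).
Top reduces to 0: gcd > 1, so the symbol is 0.

0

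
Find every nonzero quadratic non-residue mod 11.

2, 6, 7, 8, 10

Square k = 1,…,5 (k and 11−k give the same square):
1²=1, 2²=4, 3²=9, 4²≡5, 5²≡3 (mod 11).
The residues are {1, 3, 4, 5, 9}; the non-residues are the remaining 5 nonzero classes.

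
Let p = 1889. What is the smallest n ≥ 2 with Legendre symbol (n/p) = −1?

3

(2/1889) = +1, so 2 is a residue.
(3/1889) = −1, so 3 is the smallest positive non-residue mod 1889.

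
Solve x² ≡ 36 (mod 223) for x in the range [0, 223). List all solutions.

6, 217

Since 223 ≡ 3 (mod 4), a square root of 36 is 36^((223+1)/4) = 36^56 mod 223.
Repeated squaring: 36^2≡181, 36^4≡203, 36^8≡177, 36^16≡109, 36^32≡62 (mod 223).
36^56 = 36^(32+16+8) ≡ 217 (mod 223).
Check: 217² = 47089 ≡ 36 (mod 223). The two roots are 6 and 217.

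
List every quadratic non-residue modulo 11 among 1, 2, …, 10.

Square k = 1,…,5 (k and 11−k give the same square):
1²=1, 2²=4, 3²=9, 4²≡5, 5²≡3 (mod 11).
The residues are {1, 3, 4, 5, 9}; the non-residues are the remaining 5 nonzero classes.

2 6 7 8 10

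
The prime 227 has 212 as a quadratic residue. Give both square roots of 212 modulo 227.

Since 227 ≡ 3 (mod 4), a square root of 212 is 212^((227+1)/4) = 212^57 mod 227.
Repeated squaring: 212^2≡225, 212^4≡4, 212^8≡16, 212^16≡29, 212^32≡160 (mod 227).
212^57 = 212^(32+16+8+1) ≡ 62 (mod 227).
Check: 62² = 3844 ≡ 212 (mod 227). The two roots are 62 and 165.

62, 165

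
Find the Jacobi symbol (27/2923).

Reciprocity: 27 ≡ 3 and 2923 ≡ 3 (mod 4), so (27/2923) = −(2923/27).
Reduce top mod 27: now compute (7/27).
Reciprocity: 7 ≡ 3 and 27 ≡ 3 (mod 4), so (7/27) = −(27/7).
Reduce top mod 7: now compute (6/7).
Pull out 2: since 7 ≡ 7 (mod 8), (2/7) = +1.
Reciprocity: 3 ≡ 3 and 7 ≡ 3 (mod 4), so (3/7) = −(7/3).
Reduce top mod 3: now compute (1/3).
Reached (1/3) = 1. Collecting the sign flips along the way, the symbol is -1.

-1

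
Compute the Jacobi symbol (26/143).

0

Pull out 2: since 143 ≡ 7 (mod 8), (2/143) = +1.
Reciprocity: 13 ≡ 1 and 143 ≡ 3 (mod 4), so (13/143) = +(143/13).
Reduce top mod 13: now compute (0/13).
Top reduces to 0: gcd > 1, so the symbol is 0.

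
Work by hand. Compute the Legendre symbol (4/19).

Euler's criterion: (4/19) ≡ 4^9 (mod 19).
4^2 ≡ 16 (mod 19)
4^4 ≡ 9 (mod 19)
4^8 ≡ 5 (mod 19)
4^9 = 4^(8+1) ≡ 1 (mod 19).
Result is 1, so (4/19) = 1.

1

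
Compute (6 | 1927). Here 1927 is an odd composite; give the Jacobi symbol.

Pull out 2: since 1927 ≡ 7 (mod 8), (2/1927) = +1.
Reciprocity: 3 ≡ 3 and 1927 ≡ 3 (mod 4), so (3/1927) = −(1927/3).
Reduce top mod 3: now compute (1/3).
Reached (1/3) = 1. Collecting the sign flips along the way, the symbol is -1.

-1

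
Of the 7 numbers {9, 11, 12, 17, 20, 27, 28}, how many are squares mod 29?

3

(9/29) = +1 → QR.
(11/29) = -1 → non-residue.
(12/29) = -1 → non-residue.
(17/29) = -1 → non-residue.
(20/29) = +1 → QR.
(27/29) = -1 → non-residue.
(28/29) = +1 → QR.
Total quadratic residues among the 7: 3.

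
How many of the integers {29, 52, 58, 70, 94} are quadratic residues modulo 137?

(29/137) = -1 → non-residue.
(52/137) = -1 → non-residue.
(58/137) = -1 → non-residue.
(70/137) = -1 → non-residue.
(94/137) = -1 → non-residue.
Total quadratic residues among the 5: 0.

0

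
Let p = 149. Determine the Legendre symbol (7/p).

Euler's criterion: (7/149) ≡ 7^74 (mod 149).
7^2 ≡ 49 (mod 149)
7^4 ≡ 17 (mod 149)
7^8 ≡ 140 (mod 149)
7^16 ≡ 81 (mod 149)
7^32 ≡ 5 (mod 149)
7^64 ≡ 25 (mod 149)
7^74 = 7^(64+8+2) ≡ 1 (mod 149).
Result is 1, so (7/149) = 1.

1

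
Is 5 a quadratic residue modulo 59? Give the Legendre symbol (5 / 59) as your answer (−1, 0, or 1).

Euler's criterion: (5/59) ≡ 5^29 (mod 59).
5^2 ≡ 25 (mod 59)
5^4 ≡ 35 (mod 59)
5^8 ≡ 45 (mod 59)
5^16 ≡ 19 (mod 59)
5^29 = 5^(16+8+4+1) ≡ 1 (mod 59).
Result is 1, so (5/59) = 1.

1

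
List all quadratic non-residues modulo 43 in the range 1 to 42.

2,3,5,7,8,12,18,19,20,22,26,27,28,29,30,32,33,34,37,39,42

Square k = 1,…,21 (k and 43−k give the same square):
1²=1, 2²=4, 3²=9, 4²=16, 5²=25, 6²=36, 7²≡6, 8²≡21, 9²≡38, 10²≡14, 11²≡35, 12²≡15, 13²≡40, 14²≡24, 15²≡10, 16²≡41, 17²≡31, 18²≡23, 19²≡17, 20²≡13, 21²≡11 (mod 43).
The residues are {1, 4, 6, 9, 10, 11, 13, 14, 15, 16, 17, 21, 23, 24, 25, 31, 35, 36, 38, 40, 41}; the non-residues are the remaining 21 nonzero classes.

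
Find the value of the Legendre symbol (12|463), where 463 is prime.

Euler's criterion: (12/463) ≡ 12^231 (mod 463).
12^2 ≡ 144 (mod 463)
12^4 ≡ 364 (mod 463)
12^8 ≡ 78 (mod 463)
12^16 ≡ 65 (mod 463)
12^32 ≡ 58 (mod 463)
12^64 ≡ 123 (mod 463)
12^128 ≡ 313 (mod 463)
12^231 = 12^(128+64+32+4+2+1) ≡ 462 (mod 463).
Result is 462 ≡ −1, so (12/463) = −1.

-1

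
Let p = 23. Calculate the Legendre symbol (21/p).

-1

Reciprocity: 21 ≡ 1 and 23 ≡ 3 (mod 4), so (21/23) = +(23/21).
Reduce top mod 21: now compute (2/21).
Pull out 2: since 21 ≡ 5 (mod 8), (2/21) = -1.
Reached (1/21) = 1. Collecting the sign flips along the way, the symbol is -1.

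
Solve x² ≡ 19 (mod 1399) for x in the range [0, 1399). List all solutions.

Since 1399 ≡ 3 (mod 4), a square root of 19 is 19^((1399+1)/4) = 19^350 mod 1399.
Repeated squaring: 19^2≡361, 19^4≡214, 19^8≡1028, 19^16≡539, 19^32≡928, 19^64≡799, 19^128≡457, 19^256≡398 (mod 1399).
19^350 = 19^(256+64+16+8+4+2) ≡ 506 (mod 1399).
Check: 506² = 256036 ≡ 19 (mod 1399). The two roots are 506 and 893.

506, 893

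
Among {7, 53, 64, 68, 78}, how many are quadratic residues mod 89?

4

(7/89) = -1 → non-residue.
(53/89) = +1 → QR.
(64/89) = +1 → QR.
(68/89) = +1 → QR.
(78/89) = +1 → QR.
Total quadratic residues among the 5: 4.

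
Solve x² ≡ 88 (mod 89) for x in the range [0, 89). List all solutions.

89 ≡ 1 (mod 4), so we find a root by search.
Trying successive values, 34² = 1156 ≡ 88 (mod 89). The other root is 89 − 34 = 55.

34, 55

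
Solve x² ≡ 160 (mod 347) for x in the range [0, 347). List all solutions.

153, 194

Since 347 ≡ 3 (mod 4), a square root of 160 is 160^((347+1)/4) = 160^87 mod 347.
Repeated squaring: 160^2≡269, 160^4≡185, 160^8≡219, 160^16≡75, 160^32≡73, 160^64≡124 (mod 347).
160^87 = 160^(64+16+4+2+1) ≡ 194 (mod 347).
Check: 194² = 37636 ≡ 160 (mod 347). The two roots are 153 and 194.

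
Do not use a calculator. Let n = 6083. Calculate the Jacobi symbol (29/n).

Reciprocity: 29 ≡ 1 and 6083 ≡ 3 (mod 4), so (29/6083) = +(6083/29).
Reduce top mod 29: now compute (22/29).
Pull out 2: since 29 ≡ 5 (mod 8), (2/29) = -1.
Reciprocity: 11 ≡ 3 and 29 ≡ 1 (mod 4), so (11/29) = +(29/11).
Reduce top mod 11: now compute (7/11).
Reciprocity: 7 ≡ 3 and 11 ≡ 3 (mod 4), so (7/11) = −(11/7).
Reduce top mod 7: now compute (4/7).
Pull out 2^2: since 7 ≡ 7 (mod 8), (2/7) = +1, so (2/7)^2 = +1.
Reached (1/7) = 1. Collecting the sign flips along the way, the symbol is +1.

1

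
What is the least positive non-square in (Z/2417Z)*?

3

(2/2417) = +1, so 2 is a residue.
(3/2417) = −1, so 3 is the smallest positive non-residue mod 2417.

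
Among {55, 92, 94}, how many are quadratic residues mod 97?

(55/97) = -1 → non-residue.
(92/97) = -1 → non-residue.
(94/97) = +1 → QR.
Total quadratic residues among the 3: 1.

1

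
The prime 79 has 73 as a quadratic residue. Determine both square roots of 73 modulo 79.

Since 79 ≡ 3 (mod 4), a square root of 73 is 73^((79+1)/4) = 73^20 mod 79.
Repeated squaring: 73^2≡36, 73^4≡32, 73^8≡76, 73^16≡9 (mod 79).
73^20 = 73^(16+4) ≡ 51 (mod 79).
Check: 51² = 2601 ≡ 73 (mod 79). The two roots are 28 and 51.

28, 51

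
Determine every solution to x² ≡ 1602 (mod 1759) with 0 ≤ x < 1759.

Since 1759 ≡ 3 (mod 4), a square root of 1602 is 1602^((1759+1)/4) = 1602^440 mod 1759.
Repeated squaring: 1602^2≡23, 1602^4≡529, 1602^8≡160, 1602^16≡974, 1602^32≡575, 1602^64≡1692, 1602^128≡971, 1602^256≡17 (mod 1759).
1602^440 = 1602^(256+128+32+16+8) ≡ 1344 (mod 1759).
Check: 1344² = 1806336 ≡ 1602 (mod 1759). The two roots are 415 and 1344.

415, 1344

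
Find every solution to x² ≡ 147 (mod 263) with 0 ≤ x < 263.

Since 263 ≡ 3 (mod 4), a square root of 147 is 147^((263+1)/4) = 147^66 mod 263.
Repeated squaring: 147^2≡43, 147^4≡8, 147^8≡64, 147^16≡151, 147^32≡183, 147^64≡88 (mod 263).
147^66 = 147^(64+2) ≡ 102 (mod 263).
Check: 102² = 10404 ≡ 147 (mod 263). The two roots are 102 and 161.

102, 161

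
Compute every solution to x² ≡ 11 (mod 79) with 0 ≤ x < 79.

13, 66

Since 79 ≡ 3 (mod 4), a square root of 11 is 11^((79+1)/4) = 11^20 mod 79.
Repeated squaring: 11^2≡42, 11^4≡26, 11^8≡44, 11^16≡40 (mod 79).
11^20 = 11^(16+4) ≡ 13 (mod 79).
Check: 13² = 169 ≡ 11 (mod 79). The two roots are 13 and 66.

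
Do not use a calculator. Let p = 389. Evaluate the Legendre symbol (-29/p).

First reduce: -29 ≡ 360 (mod 389).
Pull out 2^3: since 389 ≡ 5 (mod 8), (2/389) = -1, so (2/389)^3 = -1.
Reciprocity: 45 ≡ 1 and 389 ≡ 1 (mod 4), so (45/389) = +(389/45).
Reduce top mod 45: now compute (29/45).
Reciprocity: 29 ≡ 1 and 45 ≡ 1 (mod 4), so (29/45) = +(45/29).
Reduce top mod 29: now compute (16/29).
Pull out 2^4: since 29 ≡ 5 (mod 8), (2/29) = -1, so (2/29)^4 = +1.
Reached (1/29) = 1. Collecting the sign flips along the way, the symbol is -1.

-1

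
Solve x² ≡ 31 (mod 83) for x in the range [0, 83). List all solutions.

23, 60

Since 83 ≡ 3 (mod 4), a square root of 31 is 31^((83+1)/4) = 31^21 mod 83.
Repeated squaring: 31^2≡48, 31^4≡63, 31^8≡68, 31^16≡59 (mod 83).
31^21 = 31^(16+4+1) ≡ 23 (mod 83).
Check: 23² = 529 ≡ 31 (mod 83). The two roots are 23 and 60.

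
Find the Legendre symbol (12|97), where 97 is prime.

Euler's criterion: (12/97) ≡ 12^48 (mod 97).
12^2 ≡ 47 (mod 97)
12^4 ≡ 75 (mod 97)
12^8 ≡ 96 (mod 97)
12^16 ≡ 1 (mod 97)
12^32 ≡ 1 (mod 97)
12^48 = 12^(32+16) ≡ 1 (mod 97).
Result is 1, so (12/97) = 1.

1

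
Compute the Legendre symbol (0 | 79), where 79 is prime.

0

Top reduces to 0: gcd > 1, so the symbol is 0.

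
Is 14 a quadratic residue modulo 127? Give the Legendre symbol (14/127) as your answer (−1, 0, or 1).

Pull out 2: since 127 ≡ 7 (mod 8), (2/127) = +1.
Reciprocity: 7 ≡ 3 and 127 ≡ 3 (mod 4), so (7/127) = −(127/7).
Reduce top mod 7: now compute (1/7).
Reached (1/7) = 1. Collecting the sign flips along the way, the symbol is -1.

-1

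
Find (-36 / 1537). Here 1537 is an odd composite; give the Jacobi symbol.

1

First reduce: -36 ≡ 1501 (mod 1537).
Reciprocity: 1501 ≡ 1 and 1537 ≡ 1 (mod 4), so (1501/1537) = +(1537/1501).
Reduce top mod 1501: now compute (36/1501).
Pull out 2^2: since 1501 ≡ 5 (mod 8), (2/1501) = -1, so (2/1501)^2 = +1.
Reciprocity: 9 ≡ 1 and 1501 ≡ 1 (mod 4), so (9/1501) = +(1501/9).
Reduce top mod 9: now compute (7/9).
Reciprocity: 7 ≡ 3 and 9 ≡ 1 (mod 4), so (7/9) = +(9/7).
Reduce top mod 7: now compute (2/7).
Pull out 2: since 7 ≡ 7 (mod 8), (2/7) = +1.
Reached (1/7) = 1. Collecting the sign flips along the way, the symbol is +1.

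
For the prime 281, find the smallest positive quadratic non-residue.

(2/281) = +1, so 2 is a residue.
(3/281) = −1, so 3 is the smallest positive non-residue mod 281.

3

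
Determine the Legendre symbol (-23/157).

-1

First reduce: -23 ≡ 134 (mod 157).
Pull out 2: since 157 ≡ 5 (mod 8), (2/157) = -1.
Reciprocity: 67 ≡ 3 and 157 ≡ 1 (mod 4), so (67/157) = +(157/67).
Reduce top mod 67: now compute (23/67).
Reciprocity: 23 ≡ 3 and 67 ≡ 3 (mod 4), so (23/67) = −(67/23).
Reduce top mod 23: now compute (21/23).
Reciprocity: 21 ≡ 1 and 23 ≡ 3 (mod 4), so (21/23) = +(23/21).
Reduce top mod 21: now compute (2/21).
Pull out 2: since 21 ≡ 5 (mod 8), (2/21) = -1.
Reached (1/21) = 1. Collecting the sign flips along the way, the symbol is -1.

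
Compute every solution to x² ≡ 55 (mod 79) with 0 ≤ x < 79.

23, 56

Since 79 ≡ 3 (mod 4), a square root of 55 is 55^((79+1)/4) = 55^20 mod 79.
Repeated squaring: 55^2≡23, 55^4≡55, 55^8≡23, 55^16≡55 (mod 79).
55^20 = 55^(16+4) ≡ 23 (mod 79).
Check: 23² = 529 ≡ 55 (mod 79). The two roots are 23 and 56.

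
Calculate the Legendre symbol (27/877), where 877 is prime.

Euler's criterion: (27/877) ≡ 27^438 (mod 877).
27^2 ≡ 729 (mod 877)
27^4 ≡ 856 (mod 877)
27^8 ≡ 441 (mod 877)
27^16 ≡ 664 (mod 877)
27^32 ≡ 642 (mod 877)
27^64 ≡ 851 (mod 877)
27^128 ≡ 676 (mod 877)
27^256 ≡ 59 (mod 877)
27^438 = 27^(256+128+32+16+4+2) ≡ 1 (mod 877).
Result is 1, so (27/877) = 1.

1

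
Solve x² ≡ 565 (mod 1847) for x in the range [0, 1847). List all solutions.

Since 1847 ≡ 3 (mod 4), a square root of 565 is 565^((1847+1)/4) = 565^462 mod 1847.
Repeated squaring: 565^2≡1541, 565^4≡1286, 565^8≡731, 565^16≡578, 565^32≡1624, 565^64≡1707, 565^128≡1130, 565^256≡623 (mod 1847).
565^462 = 565^(256+128+64+8+4+2) ≡ 1163 (mod 1847).
Check: 1163² = 1352569 ≡ 565 (mod 1847). The two roots are 684 and 1163.

684, 1163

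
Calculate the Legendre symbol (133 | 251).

Euler's criterion: (133/251) ≡ 133^125 (mod 251).
133^2 ≡ 119 (mod 251)
133^4 ≡ 105 (mod 251)
133^8 ≡ 232 (mod 251)
133^16 ≡ 110 (mod 251)
133^32 ≡ 52 (mod 251)
133^64 ≡ 194 (mod 251)
133^125 = 133^(64+32+16+8+4+1) ≡ 250 (mod 251).
Result is 250 ≡ −1, so (133/251) = −1.

-1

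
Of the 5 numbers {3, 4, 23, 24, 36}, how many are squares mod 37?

(3/37) = +1 → QR.
(4/37) = +1 → QR.
(23/37) = -1 → non-residue.
(24/37) = -1 → non-residue.
(36/37) = +1 → QR.
Total quadratic residues among the 5: 3.

3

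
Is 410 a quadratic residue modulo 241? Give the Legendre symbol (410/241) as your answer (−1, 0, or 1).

First reduce: 410 ≡ 169 (mod 241).
Reciprocity: 169 ≡ 1 and 241 ≡ 1 (mod 4), so (169/241) = +(241/169).
Reduce top mod 169: now compute (72/169).
Pull out 2^3: since 169 ≡ 1 (mod 8), (2/169) = +1, so (2/169)^3 = +1.
Reciprocity: 9 ≡ 1 and 169 ≡ 1 (mod 4), so (9/169) = +(169/9).
Reduce top mod 9: now compute (7/9).
Reciprocity: 7 ≡ 3 and 9 ≡ 1 (mod 4), so (7/9) = +(9/7).
Reduce top mod 7: now compute (2/7).
Pull out 2: since 7 ≡ 7 (mod 8), (2/7) = +1.
Reached (1/7) = 1. Collecting the sign flips along the way, the symbol is +1.

1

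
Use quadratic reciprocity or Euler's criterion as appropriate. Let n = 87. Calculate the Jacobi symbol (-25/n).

First reduce: -25 ≡ 62 (mod 87).
Pull out 2: since 87 ≡ 7 (mod 8), (2/87) = +1.
Reciprocity: 31 ≡ 3 and 87 ≡ 3 (mod 4), so (31/87) = −(87/31).
Reduce top mod 31: now compute (25/31).
Reciprocity: 25 ≡ 1 and 31 ≡ 3 (mod 4), so (25/31) = +(31/25).
Reduce top mod 25: now compute (6/25).
Pull out 2: since 25 ≡ 1 (mod 8), (2/25) = +1.
Reciprocity: 3 ≡ 3 and 25 ≡ 1 (mod 4), so (3/25) = +(25/3).
Reduce top mod 3: now compute (1/3).
Reached (1/3) = 1. Collecting the sign flips along the way, the symbol is -1.

-1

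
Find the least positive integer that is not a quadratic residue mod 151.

3

(2/151) = +1, so 2 is a residue.
(3/151) = −1, so 3 is the smallest positive non-residue mod 151.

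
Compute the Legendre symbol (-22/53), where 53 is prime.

First reduce: -22 ≡ 31 (mod 53).
Reciprocity: 31 ≡ 3 and 53 ≡ 1 (mod 4), so (31/53) = +(53/31).
Reduce top mod 31: now compute (22/31).
Pull out 2: since 31 ≡ 7 (mod 8), (2/31) = +1.
Reciprocity: 11 ≡ 3 and 31 ≡ 3 (mod 4), so (11/31) = −(31/11).
Reduce top mod 11: now compute (9/11).
Reciprocity: 9 ≡ 1 and 11 ≡ 3 (mod 4), so (9/11) = +(11/9).
Reduce top mod 9: now compute (2/9).
Pull out 2: since 9 ≡ 1 (mod 8), (2/9) = +1.
Reached (1/9) = 1. Collecting the sign flips along the way, the symbol is -1.

-1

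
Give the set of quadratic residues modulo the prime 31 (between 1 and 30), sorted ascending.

1,2,4,5,7,8,9,10,14,16,18,19,20,25,28

Square k = 1,…,15 (k and 31−k give the same square):
1²=1, 2²=4, 3²=9, 4²=16, 5²=25, 6²≡5, 7²≡18, 8²≡2, 9²≡19, 10²≡7, 11²≡28, 12²≡20, 13²≡14, 14²≡10, 15²≡8 (mod 31).
So the quadratic residues mod 31 are {1, 2, 4, 5, 7, 8, 9, 10, 14, 16, 18, 19, 20, 25, 28}.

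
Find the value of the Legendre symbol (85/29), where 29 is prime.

-1

Euler's criterion: (85/29) ≡ 27^14 (mod 29).
27^2 ≡ 4 (mod 29)
27^4 ≡ 16 (mod 29)
27^8 ≡ 24 (mod 29)
27^14 = 27^(8+4+2) ≡ 28 (mod 29).
Result is 28 ≡ −1, so (85/29) = −1.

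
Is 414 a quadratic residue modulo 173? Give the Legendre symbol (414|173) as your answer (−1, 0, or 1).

First reduce: 414 ≡ 68 (mod 173).
Pull out 2^2: since 173 ≡ 5 (mod 8), (2/173) = -1, so (2/173)^2 = +1.
Reciprocity: 17 ≡ 1 and 173 ≡ 1 (mod 4), so (17/173) = +(173/17).
Reduce top mod 17: now compute (3/17).
Reciprocity: 3 ≡ 3 and 17 ≡ 1 (mod 4), so (3/17) = +(17/3).
Reduce top mod 3: now compute (2/3).
Pull out 2: since 3 ≡ 3 (mod 8), (2/3) = -1.
Reached (1/3) = 1. Collecting the sign flips along the way, the symbol is -1.

-1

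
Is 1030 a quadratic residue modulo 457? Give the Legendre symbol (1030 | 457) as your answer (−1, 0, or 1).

Euler's criterion: (1030/457) ≡ 116^228 (mod 457).
116^2 ≡ 203 (mod 457)
116^4 ≡ 79 (mod 457)
116^8 ≡ 300 (mod 457)
116^16 ≡ 428 (mod 457)
116^32 ≡ 384 (mod 457)
116^64 ≡ 302 (mod 457)
116^128 ≡ 261 (mod 457)
116^228 = 116^(128+64+32+4) ≡ 1 (mod 457).
Result is 1, so (1030/457) = 1.

1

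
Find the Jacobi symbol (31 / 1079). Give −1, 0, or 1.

Reciprocity: 31 ≡ 3 and 1079 ≡ 3 (mod 4), so (31/1079) = −(1079/31).
Reduce top mod 31: now compute (25/31).
Reciprocity: 25 ≡ 1 and 31 ≡ 3 (mod 4), so (25/31) = +(31/25).
Reduce top mod 25: now compute (6/25).
Pull out 2: since 25 ≡ 1 (mod 8), (2/25) = +1.
Reciprocity: 3 ≡ 3 and 25 ≡ 1 (mod 4), so (3/25) = +(25/3).
Reduce top mod 3: now compute (1/3).
Reached (1/3) = 1. Collecting the sign flips along the way, the symbol is -1.

-1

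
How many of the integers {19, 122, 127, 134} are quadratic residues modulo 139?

(19/139) = -1 → non-residue.
(122/139) = +1 → QR.
(127/139) = +1 → QR.
(134/139) = -1 → non-residue.
Total quadratic residues among the 4: 2.

2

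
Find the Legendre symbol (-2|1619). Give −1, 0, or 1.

1

First reduce: -2 ≡ 1617 (mod 1619).
Reciprocity: 1617 ≡ 1 and 1619 ≡ 3 (mod 4), so (1617/1619) = +(1619/1617).
Reduce top mod 1617: now compute (2/1617).
Pull out 2: since 1617 ≡ 1 (mod 8), (2/1617) = +1.
Reached (1/1617) = 1. Collecting the sign flips along the way, the symbol is +1.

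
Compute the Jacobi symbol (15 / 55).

0

Reciprocity: 15 ≡ 3 and 55 ≡ 3 (mod 4), so (15/55) = −(55/15).
Reduce top mod 15: now compute (10/15).
Pull out 2: since 15 ≡ 7 (mod 8), (2/15) = +1.
Reciprocity: 5 ≡ 1 and 15 ≡ 3 (mod 4), so (5/15) = +(15/5).
Reduce top mod 5: now compute (0/5).
Top reduces to 0: gcd > 1, so the symbol is 0.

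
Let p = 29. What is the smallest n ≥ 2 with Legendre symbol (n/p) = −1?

(2/29) = −1, so 2 is the smallest positive non-residue mod 29.

2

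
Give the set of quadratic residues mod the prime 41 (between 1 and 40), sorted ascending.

Square k = 1,…,20 (k and 41−k give the same square):
1²=1, 2²=4, 3²=9, 4²=16, 5²=25, 6²=36, 7²≡8, 8²≡23, 9²≡40, 10²≡18, 11²≡39, 12²≡21, 13²≡5, 14²≡32, 15²≡20, 16²≡10, 17²≡2, 18²≡37, 19²≡33, 20²≡31 (mod 41).
So the quadratic residues mod 41 are {1, 2, 4, 5, 8, 9, 10, 16, 18, 20, 21, 23, 25, 31, 32, 33, 36, 37, 39, 40}.

1,2,4,5,8,9,10,16,18,20,21,23,25,31,32,33,36,37,39,40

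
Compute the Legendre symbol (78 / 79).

Euler's criterion: (78/79) ≡ 78^39 (mod 79).
78^2 ≡ 1 (mod 79)
78^4 ≡ 1 (mod 79)
78^8 ≡ 1 (mod 79)
78^16 ≡ 1 (mod 79)
78^32 ≡ 1 (mod 79)
78^39 = 78^(32+4+2+1) ≡ 78 (mod 79).
Result is 78 ≡ −1, so (78/79) = −1.

-1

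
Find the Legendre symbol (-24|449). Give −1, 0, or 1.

Euler's criterion: (-24/449) ≡ 425^224 (mod 449).
425^2 ≡ 127 (mod 449)
425^4 ≡ 414 (mod 449)
425^8 ≡ 327 (mod 449)
425^16 ≡ 67 (mod 449)
425^32 ≡ 448 (mod 449)
425^64 ≡ 1 (mod 449)
425^128 ≡ 1 (mod 449)
425^224 = 425^(128+64+32) ≡ 448 (mod 449).
Result is 448 ≡ −1, so (-24/449) = −1.

-1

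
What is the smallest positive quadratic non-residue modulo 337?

(2/337) = +1, so 2 is a residue.
(3/337) = +1, so 3 is a residue.
(4/337) = +1, so 4 is a residue.
(5/337) = −1, so 5 is the smallest positive non-residue mod 337.

5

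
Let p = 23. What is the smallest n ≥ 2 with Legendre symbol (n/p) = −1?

(2/23) = +1, so 2 is a residue.
(3/23) = +1, so 3 is a residue.
(4/23) = +1, so 4 is a residue.
(5/23) = −1, so 5 is the smallest positive non-residue mod 23.

5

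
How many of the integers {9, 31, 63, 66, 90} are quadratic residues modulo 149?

3

(9/149) = +1 → QR.
(31/149) = +1 → QR.
(63/149) = +1 → QR.
(66/149) = -1 → non-residue.
(90/149) = -1 → non-residue.
Total quadratic residues among the 5: 3.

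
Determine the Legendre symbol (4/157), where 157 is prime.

Pull out 2^2: since 157 ≡ 5 (mod 8), (2/157) = -1, so (2/157)^2 = +1.
Reached (1/157) = 1. Collecting the sign flips along the way, the symbol is +1.

1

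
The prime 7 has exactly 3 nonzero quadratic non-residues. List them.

3 5 6

Square k = 1,…,3 (k and 7−k give the same square):
1²=1, 2²=4, 3²≡2 (mod 7).
The residues are {1, 2, 4}; the non-residues are the remaining 3 nonzero classes.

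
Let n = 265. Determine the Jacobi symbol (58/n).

Pull out 2: since 265 ≡ 1 (mod 8), (2/265) = +1.
Reciprocity: 29 ≡ 1 and 265 ≡ 1 (mod 4), so (29/265) = +(265/29).
Reduce top mod 29: now compute (4/29).
Pull out 2^2: since 29 ≡ 5 (mod 8), (2/29) = -1, so (2/29)^2 = +1.
Reached (1/29) = 1. Collecting the sign flips along the way, the symbol is +1.

1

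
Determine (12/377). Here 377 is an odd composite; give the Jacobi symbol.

-1

Pull out 2^2: since 377 ≡ 1 (mod 8), (2/377) = +1, so (2/377)^2 = +1.
Reciprocity: 3 ≡ 3 and 377 ≡ 1 (mod 4), so (3/377) = +(377/3).
Reduce top mod 3: now compute (2/3).
Pull out 2: since 3 ≡ 3 (mod 8), (2/3) = -1.
Reached (1/3) = 1. Collecting the sign flips along the way, the symbol is -1.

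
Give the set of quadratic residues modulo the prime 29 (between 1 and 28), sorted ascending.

1,4,5,6,7,9,13,16,20,22,23,24,25,28

Square k = 1,…,14 (k and 29−k give the same square):
1²=1, 2²=4, 3²=9, 4²=16, 5²=25, 6²≡7, 7²≡20, 8²≡6, 9²≡23, 10²≡13, 11²≡5, 12²≡28, 13²≡24, 14²≡22 (mod 29).
So the quadratic residues mod 29 are {1, 4, 5, 6, 7, 9, 13, 16, 20, 22, 23, 24, 25, 28}.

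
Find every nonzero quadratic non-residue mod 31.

Square k = 1,…,15 (k and 31−k give the same square):
1²=1, 2²=4, 3²=9, 4²=16, 5²=25, 6²≡5, 7²≡18, 8²≡2, 9²≡19, 10²≡7, 11²≡28, 12²≡20, 13²≡14, 14²≡10, 15²≡8 (mod 31).
The residues are {1, 2, 4, 5, 7, 8, 9, 10, 14, 16, 18, 19, 20, 25, 28}; the non-residues are the remaining 15 nonzero classes.

3, 6, 11, 12, 13, 15, 17, 21, 22, 23, 24, 26, 27, 29, 30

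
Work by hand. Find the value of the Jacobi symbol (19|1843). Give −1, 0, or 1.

0

Reciprocity: 19 ≡ 3 and 1843 ≡ 3 (mod 4), so (19/1843) = −(1843/19).
Reduce top mod 19: now compute (0/19).
Top reduces to 0: gcd > 1, so the symbol is 0.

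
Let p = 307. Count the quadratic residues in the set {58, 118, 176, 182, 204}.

4

(58/307) = +1 → QR.
(118/307) = +1 → QR.
(176/307) = +1 → QR.
(182/307) = +1 → QR.
(204/307) = -1 → non-residue.
Total quadratic residues among the 5: 4.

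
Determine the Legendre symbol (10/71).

1

Pull out 2: since 71 ≡ 7 (mod 8), (2/71) = +1.
Reciprocity: 5 ≡ 1 and 71 ≡ 3 (mod 4), so (5/71) = +(71/5).
Reduce top mod 5: now compute (1/5).
Reached (1/5) = 1. Collecting the sign flips along the way, the symbol is +1.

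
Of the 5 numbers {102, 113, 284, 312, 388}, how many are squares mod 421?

3

(102/421) = -1 → non-residue.
(113/421) = +1 → QR.
(284/421) = -1 → non-residue.
(312/421) = +1 → QR.
(388/421) = +1 → QR.
Total quadratic residues among the 5: 3.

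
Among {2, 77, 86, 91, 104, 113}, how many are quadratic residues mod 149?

(2/149) = -1 → non-residue.
(77/149) = -1 → non-residue.
(86/149) = +1 → QR.
(91/149) = -1 → non-residue.
(104/149) = +1 → QR.
(113/149) = +1 → QR.
Total quadratic residues among the 6: 3.

3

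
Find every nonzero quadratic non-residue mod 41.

3,6,7,11,12,13,14,15,17,19,22,24,26,27,28,29,30,34,35,38

Square k = 1,…,20 (k and 41−k give the same square):
1²=1, 2²=4, 3²=9, 4²=16, 5²=25, 6²=36, 7²≡8, 8²≡23, 9²≡40, 10²≡18, 11²≡39, 12²≡21, 13²≡5, 14²≡32, 15²≡20, 16²≡10, 17²≡2, 18²≡37, 19²≡33, 20²≡31 (mod 41).
The residues are {1, 2, 4, 5, 8, 9, 10, 16, 18, 20, 21, 23, 25, 31, 32, 33, 36, 37, 39, 40}; the non-residues are the remaining 20 nonzero classes.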